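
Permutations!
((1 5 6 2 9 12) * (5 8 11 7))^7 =((1 8 11 7 5 6 2 9 12))^7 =(1 9 6 7 8 12 2 5 11)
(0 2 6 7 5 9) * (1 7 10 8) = [2, 7, 6, 3, 4, 9, 10, 5, 1, 0, 8] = (0 2 6 10 8 1 7 5 9)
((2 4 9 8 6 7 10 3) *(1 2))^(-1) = ((1 2 4 9 8 6 7 10 3))^(-1) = (1 3 10 7 6 8 9 4 2)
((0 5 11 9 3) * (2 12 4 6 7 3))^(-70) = ((0 5 11 9 2 12 4 6 7 3))^(-70) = (12)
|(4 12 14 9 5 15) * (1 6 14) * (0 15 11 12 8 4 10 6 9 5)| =|(0 15 10 6 14 5 11 12 1 9)(4 8)| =10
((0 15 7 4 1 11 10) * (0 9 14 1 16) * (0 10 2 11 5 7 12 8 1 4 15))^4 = (1 12 7)(4 14 9 10 16)(5 8 15)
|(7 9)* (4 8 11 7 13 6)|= 7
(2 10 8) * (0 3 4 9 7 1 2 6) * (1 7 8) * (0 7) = (0 3 4 9 8 6 7)(1 2 10) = [3, 2, 10, 4, 9, 5, 7, 0, 6, 8, 1]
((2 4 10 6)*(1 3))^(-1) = ((1 3)(2 4 10 6))^(-1) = (1 3)(2 6 10 4)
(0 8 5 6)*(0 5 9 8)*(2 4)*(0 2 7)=(0 2 4 7)(5 6)(8 9)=[2, 1, 4, 3, 7, 6, 5, 0, 9, 8]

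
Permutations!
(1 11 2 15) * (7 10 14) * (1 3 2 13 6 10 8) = (1 11 13 6 10 14 7 8)(2 15 3) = [0, 11, 15, 2, 4, 5, 10, 8, 1, 9, 14, 13, 12, 6, 7, 3]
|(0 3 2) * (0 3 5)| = 2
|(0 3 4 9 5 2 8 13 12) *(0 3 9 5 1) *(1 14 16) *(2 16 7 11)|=|(0 9 14 7 11 2 8 13 12 3 4 5 16 1)|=14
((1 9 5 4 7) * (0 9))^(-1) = ((0 9 5 4 7 1))^(-1) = (0 1 7 4 5 9)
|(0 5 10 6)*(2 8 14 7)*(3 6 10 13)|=|(0 5 13 3 6)(2 8 14 7)|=20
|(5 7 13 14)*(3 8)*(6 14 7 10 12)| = |(3 8)(5 10 12 6 14)(7 13)| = 10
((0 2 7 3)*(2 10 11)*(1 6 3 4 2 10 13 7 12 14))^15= (0 12)(1 7)(2 3)(4 6)(10 11)(13 14)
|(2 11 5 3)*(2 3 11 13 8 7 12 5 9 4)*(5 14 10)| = 11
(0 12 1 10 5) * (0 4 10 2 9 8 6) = (0 12 1 2 9 8 6)(4 10 5) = [12, 2, 9, 3, 10, 4, 0, 7, 6, 8, 5, 11, 1]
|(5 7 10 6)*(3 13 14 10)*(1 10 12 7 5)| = 15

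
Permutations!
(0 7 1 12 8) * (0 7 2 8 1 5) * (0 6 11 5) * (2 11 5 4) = (0 11 4 2 8 7)(1 12)(5 6) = [11, 12, 8, 3, 2, 6, 5, 0, 7, 9, 10, 4, 1]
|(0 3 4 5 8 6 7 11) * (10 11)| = |(0 3 4 5 8 6 7 10 11)| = 9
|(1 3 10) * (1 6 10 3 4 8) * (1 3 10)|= |(1 4 8 3 10 6)|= 6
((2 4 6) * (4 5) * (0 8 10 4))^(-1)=(0 5 2 6 4 10 8)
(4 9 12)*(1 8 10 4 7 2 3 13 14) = (1 8 10 4 9 12 7 2 3 13 14) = [0, 8, 3, 13, 9, 5, 6, 2, 10, 12, 4, 11, 7, 14, 1]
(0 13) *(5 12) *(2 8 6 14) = [13, 1, 8, 3, 4, 12, 14, 7, 6, 9, 10, 11, 5, 0, 2] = (0 13)(2 8 6 14)(5 12)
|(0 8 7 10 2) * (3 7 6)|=|(0 8 6 3 7 10 2)|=7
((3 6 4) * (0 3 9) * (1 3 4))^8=(0 9 4)(1 6 3)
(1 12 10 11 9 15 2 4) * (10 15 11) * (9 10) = [0, 12, 4, 3, 1, 5, 6, 7, 8, 11, 9, 10, 15, 13, 14, 2] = (1 12 15 2 4)(9 11 10)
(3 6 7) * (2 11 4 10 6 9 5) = [0, 1, 11, 9, 10, 2, 7, 3, 8, 5, 6, 4] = (2 11 4 10 6 7 3 9 5)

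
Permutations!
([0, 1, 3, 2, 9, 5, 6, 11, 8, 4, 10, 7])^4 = (11)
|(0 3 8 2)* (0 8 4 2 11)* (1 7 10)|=|(0 3 4 2 8 11)(1 7 10)|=6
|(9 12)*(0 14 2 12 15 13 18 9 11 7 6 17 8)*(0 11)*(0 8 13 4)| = |(0 14 2 12 8 11 7 6 17 13 18 9 15 4)| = 14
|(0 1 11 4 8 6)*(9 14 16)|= |(0 1 11 4 8 6)(9 14 16)|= 6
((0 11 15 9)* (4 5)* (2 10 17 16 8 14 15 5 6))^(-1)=((0 11 5 4 6 2 10 17 16 8 14 15 9))^(-1)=(0 9 15 14 8 16 17 10 2 6 4 5 11)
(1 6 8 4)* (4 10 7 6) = (1 4)(6 8 10 7) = [0, 4, 2, 3, 1, 5, 8, 6, 10, 9, 7]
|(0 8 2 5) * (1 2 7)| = 6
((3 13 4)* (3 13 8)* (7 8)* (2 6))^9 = (2 6)(4 13)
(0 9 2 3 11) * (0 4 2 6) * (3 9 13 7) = (0 13 7 3 11 4 2 9 6) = [13, 1, 9, 11, 2, 5, 0, 3, 8, 6, 10, 4, 12, 7]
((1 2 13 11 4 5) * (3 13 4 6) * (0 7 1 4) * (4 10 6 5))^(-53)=(0 2 1 7)(3 13 11 5 10 6)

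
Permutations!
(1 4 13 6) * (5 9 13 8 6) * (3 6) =[0, 4, 2, 6, 8, 9, 1, 7, 3, 13, 10, 11, 12, 5] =(1 4 8 3 6)(5 9 13)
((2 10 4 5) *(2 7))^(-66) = (2 7 5 4 10)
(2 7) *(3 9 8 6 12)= [0, 1, 7, 9, 4, 5, 12, 2, 6, 8, 10, 11, 3]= (2 7)(3 9 8 6 12)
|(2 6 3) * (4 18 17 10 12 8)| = |(2 6 3)(4 18 17 10 12 8)| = 6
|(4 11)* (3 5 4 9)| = 5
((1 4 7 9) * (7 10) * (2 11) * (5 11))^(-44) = (1 4 10 7 9)(2 5 11)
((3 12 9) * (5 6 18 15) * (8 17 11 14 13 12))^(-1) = (3 9 12 13 14 11 17 8)(5 15 18 6)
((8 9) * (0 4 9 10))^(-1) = ((0 4 9 8 10))^(-1) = (0 10 8 9 4)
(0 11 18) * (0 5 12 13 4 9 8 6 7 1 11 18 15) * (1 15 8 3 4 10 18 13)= (0 13 10 18 5 12 1 11 8 6 7 15)(3 4 9)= [13, 11, 2, 4, 9, 12, 7, 15, 6, 3, 18, 8, 1, 10, 14, 0, 16, 17, 5]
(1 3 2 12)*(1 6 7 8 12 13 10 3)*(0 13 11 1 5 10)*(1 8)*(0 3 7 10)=[13, 5, 11, 2, 4, 0, 10, 1, 12, 9, 7, 8, 6, 3]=(0 13 3 2 11 8 12 6 10 7 1 5)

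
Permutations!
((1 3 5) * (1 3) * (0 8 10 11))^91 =((0 8 10 11)(3 5))^91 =(0 11 10 8)(3 5)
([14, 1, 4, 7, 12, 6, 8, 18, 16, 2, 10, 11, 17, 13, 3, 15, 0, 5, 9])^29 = (0 14 3 7 18 9 2 4 12 17 5 6 8 16)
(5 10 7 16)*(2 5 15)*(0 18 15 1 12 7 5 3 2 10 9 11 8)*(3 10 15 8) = (0 18 8)(1 12 7 16)(2 10 5 9 11 3) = [18, 12, 10, 2, 4, 9, 6, 16, 0, 11, 5, 3, 7, 13, 14, 15, 1, 17, 8]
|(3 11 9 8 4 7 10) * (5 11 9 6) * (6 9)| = 9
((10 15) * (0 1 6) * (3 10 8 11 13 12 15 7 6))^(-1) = ((0 1 3 10 7 6)(8 11 13 12 15))^(-1) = (0 6 7 10 3 1)(8 15 12 13 11)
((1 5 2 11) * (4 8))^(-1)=(1 11 2 5)(4 8)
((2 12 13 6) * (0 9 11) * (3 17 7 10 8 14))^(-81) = (2 6 13 12)(3 10)(7 14)(8 17)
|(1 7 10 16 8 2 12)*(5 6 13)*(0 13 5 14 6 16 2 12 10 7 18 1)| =|(0 13 14 6 5 16 8 12)(1 18)(2 10)| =8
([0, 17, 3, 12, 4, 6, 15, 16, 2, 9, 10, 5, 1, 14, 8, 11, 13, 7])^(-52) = [0, 3, 14, 8, 4, 5, 6, 1, 13, 9, 10, 11, 2, 7, 16, 15, 17, 12]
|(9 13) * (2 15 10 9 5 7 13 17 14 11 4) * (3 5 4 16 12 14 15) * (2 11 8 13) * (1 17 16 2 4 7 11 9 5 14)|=16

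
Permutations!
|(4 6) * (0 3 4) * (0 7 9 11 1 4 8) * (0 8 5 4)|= 9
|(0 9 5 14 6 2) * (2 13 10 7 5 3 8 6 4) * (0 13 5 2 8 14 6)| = 12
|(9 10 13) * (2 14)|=6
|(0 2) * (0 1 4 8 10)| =6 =|(0 2 1 4 8 10)|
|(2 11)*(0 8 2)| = 4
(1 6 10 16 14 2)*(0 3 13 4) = (0 3 13 4)(1 6 10 16 14 2) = [3, 6, 1, 13, 0, 5, 10, 7, 8, 9, 16, 11, 12, 4, 2, 15, 14]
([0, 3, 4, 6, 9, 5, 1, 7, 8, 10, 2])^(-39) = (2 4 9 10)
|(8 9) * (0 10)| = 2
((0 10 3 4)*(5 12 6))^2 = (0 3)(4 10)(5 6 12)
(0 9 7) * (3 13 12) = (0 9 7)(3 13 12) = [9, 1, 2, 13, 4, 5, 6, 0, 8, 7, 10, 11, 3, 12]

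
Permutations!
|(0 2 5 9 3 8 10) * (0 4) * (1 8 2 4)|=12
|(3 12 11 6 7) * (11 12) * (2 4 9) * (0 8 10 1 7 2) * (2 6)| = |(12)(0 8 10 1 7 3 11 2 4 9)| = 10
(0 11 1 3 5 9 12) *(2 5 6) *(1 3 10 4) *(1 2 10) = (0 11 3 6 10 4 2 5 9 12) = [11, 1, 5, 6, 2, 9, 10, 7, 8, 12, 4, 3, 0]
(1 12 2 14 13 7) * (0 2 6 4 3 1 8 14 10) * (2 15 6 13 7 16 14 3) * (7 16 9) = (0 15 6 4 2 10)(1 12 13 9 7 8 3)(14 16) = [15, 12, 10, 1, 2, 5, 4, 8, 3, 7, 0, 11, 13, 9, 16, 6, 14]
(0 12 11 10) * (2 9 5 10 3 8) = (0 12 11 3 8 2 9 5 10) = [12, 1, 9, 8, 4, 10, 6, 7, 2, 5, 0, 3, 11]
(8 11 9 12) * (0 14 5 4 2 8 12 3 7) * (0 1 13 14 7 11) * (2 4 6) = (0 7 1 13 14 5 6 2 8)(3 11 9) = [7, 13, 8, 11, 4, 6, 2, 1, 0, 3, 10, 9, 12, 14, 5]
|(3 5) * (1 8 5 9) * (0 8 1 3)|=|(0 8 5)(3 9)|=6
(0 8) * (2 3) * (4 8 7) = [7, 1, 3, 2, 8, 5, 6, 4, 0] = (0 7 4 8)(2 3)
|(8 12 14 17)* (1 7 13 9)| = 4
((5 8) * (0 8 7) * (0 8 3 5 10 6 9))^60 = (0 8)(3 10)(5 6)(7 9) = ((0 3 5 7 8 10 6 9))^60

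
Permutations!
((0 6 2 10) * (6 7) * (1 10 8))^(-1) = (0 10 1 8 2 6 7)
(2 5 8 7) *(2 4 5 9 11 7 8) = (2 9 11 7 4 5) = [0, 1, 9, 3, 5, 2, 6, 4, 8, 11, 10, 7]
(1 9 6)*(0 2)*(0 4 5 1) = (0 2 4 5 1 9 6) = [2, 9, 4, 3, 5, 1, 0, 7, 8, 6]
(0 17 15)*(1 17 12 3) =(0 12 3 1 17 15) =[12, 17, 2, 1, 4, 5, 6, 7, 8, 9, 10, 11, 3, 13, 14, 0, 16, 15]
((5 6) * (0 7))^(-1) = (0 7)(5 6)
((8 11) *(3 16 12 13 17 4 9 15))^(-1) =((3 16 12 13 17 4 9 15)(8 11))^(-1) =(3 15 9 4 17 13 12 16)(8 11)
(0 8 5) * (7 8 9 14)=[9, 1, 2, 3, 4, 0, 6, 8, 5, 14, 10, 11, 12, 13, 7]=(0 9 14 7 8 5)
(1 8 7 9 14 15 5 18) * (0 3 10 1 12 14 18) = (0 3 10 1 8 7 9 18 12 14 15 5) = [3, 8, 2, 10, 4, 0, 6, 9, 7, 18, 1, 11, 14, 13, 15, 5, 16, 17, 12]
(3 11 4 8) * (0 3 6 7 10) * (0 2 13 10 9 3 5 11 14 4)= (0 5 11)(2 13 10)(3 14 4 8 6 7 9)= [5, 1, 13, 14, 8, 11, 7, 9, 6, 3, 2, 0, 12, 10, 4]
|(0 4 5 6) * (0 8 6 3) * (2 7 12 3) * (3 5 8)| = 20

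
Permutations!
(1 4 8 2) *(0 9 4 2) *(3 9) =(0 3 9 4 8)(1 2) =[3, 2, 1, 9, 8, 5, 6, 7, 0, 4]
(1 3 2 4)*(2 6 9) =[0, 3, 4, 6, 1, 5, 9, 7, 8, 2] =(1 3 6 9 2 4)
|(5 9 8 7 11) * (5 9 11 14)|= 6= |(5 11 9 8 7 14)|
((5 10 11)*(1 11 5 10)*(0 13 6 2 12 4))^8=(0 6 12)(2 4 13)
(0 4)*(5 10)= (0 4)(5 10)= [4, 1, 2, 3, 0, 10, 6, 7, 8, 9, 5]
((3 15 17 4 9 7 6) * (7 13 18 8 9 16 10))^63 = (3 6 7 10 16 4 17 15)(8 18 13 9)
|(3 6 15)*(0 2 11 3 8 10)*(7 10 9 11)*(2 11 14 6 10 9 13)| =8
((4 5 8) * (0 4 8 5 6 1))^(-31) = ((8)(0 4 6 1))^(-31) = (8)(0 4 6 1)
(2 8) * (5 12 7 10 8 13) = (2 13 5 12 7 10 8) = [0, 1, 13, 3, 4, 12, 6, 10, 2, 9, 8, 11, 7, 5]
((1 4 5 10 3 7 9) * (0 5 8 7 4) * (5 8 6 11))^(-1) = (0 1 9 7 8)(3 10 5 11 6 4)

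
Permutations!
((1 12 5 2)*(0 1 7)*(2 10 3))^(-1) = (0 7 2 3 10 5 12 1)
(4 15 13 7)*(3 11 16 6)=(3 11 16 6)(4 15 13 7)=[0, 1, 2, 11, 15, 5, 3, 4, 8, 9, 10, 16, 12, 7, 14, 13, 6]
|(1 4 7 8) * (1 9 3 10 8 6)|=4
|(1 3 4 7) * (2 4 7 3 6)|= 6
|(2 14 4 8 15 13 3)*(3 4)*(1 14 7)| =|(1 14 3 2 7)(4 8 15 13)| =20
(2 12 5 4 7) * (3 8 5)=(2 12 3 8 5 4 7)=[0, 1, 12, 8, 7, 4, 6, 2, 5, 9, 10, 11, 3]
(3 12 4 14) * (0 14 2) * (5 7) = (0 14 3 12 4 2)(5 7) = [14, 1, 0, 12, 2, 7, 6, 5, 8, 9, 10, 11, 4, 13, 3]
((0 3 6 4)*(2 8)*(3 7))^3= ((0 7 3 6 4)(2 8))^3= (0 6 7 4 3)(2 8)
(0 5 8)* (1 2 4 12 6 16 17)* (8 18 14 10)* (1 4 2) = (0 5 18 14 10 8)(4 12 6 16 17) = [5, 1, 2, 3, 12, 18, 16, 7, 0, 9, 8, 11, 6, 13, 10, 15, 17, 4, 14]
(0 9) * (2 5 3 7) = (0 9)(2 5 3 7) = [9, 1, 5, 7, 4, 3, 6, 2, 8, 0]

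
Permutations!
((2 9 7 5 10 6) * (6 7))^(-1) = (2 6 9)(5 7 10)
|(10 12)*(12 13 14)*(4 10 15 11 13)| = 10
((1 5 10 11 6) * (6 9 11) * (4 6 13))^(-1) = (1 6 4 13 10 5)(9 11)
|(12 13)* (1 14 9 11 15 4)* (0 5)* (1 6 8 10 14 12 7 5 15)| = |(0 15 4 6 8 10 14 9 11 1 12 13 7 5)| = 14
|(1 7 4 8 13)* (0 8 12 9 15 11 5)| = |(0 8 13 1 7 4 12 9 15 11 5)| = 11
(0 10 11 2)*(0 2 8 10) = (8 10 11) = [0, 1, 2, 3, 4, 5, 6, 7, 10, 9, 11, 8]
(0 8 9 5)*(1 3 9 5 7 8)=(0 1 3 9 7 8 5)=[1, 3, 2, 9, 4, 0, 6, 8, 5, 7]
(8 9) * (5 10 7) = (5 10 7)(8 9) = [0, 1, 2, 3, 4, 10, 6, 5, 9, 8, 7]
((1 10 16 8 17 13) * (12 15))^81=(1 8)(10 17)(12 15)(13 16)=((1 10 16 8 17 13)(12 15))^81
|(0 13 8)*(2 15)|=6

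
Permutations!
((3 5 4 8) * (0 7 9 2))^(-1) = (0 2 9 7)(3 8 4 5)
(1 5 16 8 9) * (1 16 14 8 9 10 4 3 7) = (1 5 14 8 10 4 3 7)(9 16) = [0, 5, 2, 7, 3, 14, 6, 1, 10, 16, 4, 11, 12, 13, 8, 15, 9]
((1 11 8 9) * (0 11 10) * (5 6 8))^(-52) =(0 8)(1 5)(6 10)(9 11)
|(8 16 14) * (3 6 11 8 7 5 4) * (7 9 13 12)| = 12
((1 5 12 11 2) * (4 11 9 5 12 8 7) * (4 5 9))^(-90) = (12)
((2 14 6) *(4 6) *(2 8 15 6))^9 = ((2 14 4)(6 8 15))^9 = (15)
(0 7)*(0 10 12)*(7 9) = (0 9 7 10 12) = [9, 1, 2, 3, 4, 5, 6, 10, 8, 7, 12, 11, 0]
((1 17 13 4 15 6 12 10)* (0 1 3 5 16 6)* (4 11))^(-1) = ((0 1 17 13 11 4 15)(3 5 16 6 12 10))^(-1) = (0 15 4 11 13 17 1)(3 10 12 6 16 5)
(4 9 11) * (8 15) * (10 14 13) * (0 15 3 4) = [15, 1, 2, 4, 9, 5, 6, 7, 3, 11, 14, 0, 12, 10, 13, 8] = (0 15 8 3 4 9 11)(10 14 13)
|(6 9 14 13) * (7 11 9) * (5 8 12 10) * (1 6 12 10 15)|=|(1 6 7 11 9 14 13 12 15)(5 8 10)|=9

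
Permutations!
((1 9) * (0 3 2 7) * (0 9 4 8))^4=((0 3 2 7 9 1 4 8))^4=(0 9)(1 3)(2 4)(7 8)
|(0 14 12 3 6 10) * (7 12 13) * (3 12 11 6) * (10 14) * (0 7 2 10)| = |(2 10 7 11 6 14 13)| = 7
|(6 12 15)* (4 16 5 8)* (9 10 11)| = |(4 16 5 8)(6 12 15)(9 10 11)| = 12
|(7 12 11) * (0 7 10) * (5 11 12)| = 5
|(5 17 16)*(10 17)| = |(5 10 17 16)| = 4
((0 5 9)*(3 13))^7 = ((0 5 9)(3 13))^7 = (0 5 9)(3 13)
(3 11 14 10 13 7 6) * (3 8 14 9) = [0, 1, 2, 11, 4, 5, 8, 6, 14, 3, 13, 9, 12, 7, 10] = (3 11 9)(6 8 14 10 13 7)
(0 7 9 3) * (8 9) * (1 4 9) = (0 7 8 1 4 9 3) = [7, 4, 2, 0, 9, 5, 6, 8, 1, 3]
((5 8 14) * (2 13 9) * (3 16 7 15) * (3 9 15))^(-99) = (16)(2 13 15 9)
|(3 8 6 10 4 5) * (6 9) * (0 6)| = |(0 6 10 4 5 3 8 9)| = 8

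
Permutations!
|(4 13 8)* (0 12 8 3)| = 6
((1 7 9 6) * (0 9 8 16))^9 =(0 6 7 16 9 1 8)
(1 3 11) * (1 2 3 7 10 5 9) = (1 7 10 5 9)(2 3 11) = [0, 7, 3, 11, 4, 9, 6, 10, 8, 1, 5, 2]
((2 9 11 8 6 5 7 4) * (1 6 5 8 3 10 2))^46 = ((1 6 8 5 7 4)(2 9 11 3 10))^46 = (1 7 8)(2 9 11 3 10)(4 5 6)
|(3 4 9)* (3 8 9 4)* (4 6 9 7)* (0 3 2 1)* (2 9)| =9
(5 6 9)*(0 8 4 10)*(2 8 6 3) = (0 6 9 5 3 2 8 4 10) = [6, 1, 8, 2, 10, 3, 9, 7, 4, 5, 0]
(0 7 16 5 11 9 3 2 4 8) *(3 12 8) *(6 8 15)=[7, 1, 4, 2, 3, 11, 8, 16, 0, 12, 10, 9, 15, 13, 14, 6, 5]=(0 7 16 5 11 9 12 15 6 8)(2 4 3)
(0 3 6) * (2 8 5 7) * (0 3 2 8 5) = (0 2 5 7 8)(3 6) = [2, 1, 5, 6, 4, 7, 3, 8, 0]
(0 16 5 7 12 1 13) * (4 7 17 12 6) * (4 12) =(0 16 5 17 4 7 6 12 1 13) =[16, 13, 2, 3, 7, 17, 12, 6, 8, 9, 10, 11, 1, 0, 14, 15, 5, 4]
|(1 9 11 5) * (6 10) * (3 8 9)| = 6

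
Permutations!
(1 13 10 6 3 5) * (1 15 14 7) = (1 13 10 6 3 5 15 14 7) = [0, 13, 2, 5, 4, 15, 3, 1, 8, 9, 6, 11, 12, 10, 7, 14]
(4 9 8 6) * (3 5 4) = (3 5 4 9 8 6) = [0, 1, 2, 5, 9, 4, 3, 7, 6, 8]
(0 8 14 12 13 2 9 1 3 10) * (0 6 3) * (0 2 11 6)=[8, 2, 9, 10, 4, 5, 3, 7, 14, 1, 0, 6, 13, 11, 12]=(0 8 14 12 13 11 6 3 10)(1 2 9)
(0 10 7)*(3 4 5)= (0 10 7)(3 4 5)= [10, 1, 2, 4, 5, 3, 6, 0, 8, 9, 7]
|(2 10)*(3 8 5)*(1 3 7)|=10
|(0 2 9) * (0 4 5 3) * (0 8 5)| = 12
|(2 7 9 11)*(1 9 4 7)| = |(1 9 11 2)(4 7)| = 4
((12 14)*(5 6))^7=((5 6)(12 14))^7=(5 6)(12 14)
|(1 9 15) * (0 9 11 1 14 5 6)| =6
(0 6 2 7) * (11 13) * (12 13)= (0 6 2 7)(11 12 13)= [6, 1, 7, 3, 4, 5, 2, 0, 8, 9, 10, 12, 13, 11]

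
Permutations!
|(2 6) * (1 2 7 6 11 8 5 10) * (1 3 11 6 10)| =9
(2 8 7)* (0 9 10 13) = (0 9 10 13)(2 8 7) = [9, 1, 8, 3, 4, 5, 6, 2, 7, 10, 13, 11, 12, 0]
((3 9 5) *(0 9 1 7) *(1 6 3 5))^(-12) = (9)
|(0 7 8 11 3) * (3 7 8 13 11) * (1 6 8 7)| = 8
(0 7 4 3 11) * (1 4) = [7, 4, 2, 11, 3, 5, 6, 1, 8, 9, 10, 0] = (0 7 1 4 3 11)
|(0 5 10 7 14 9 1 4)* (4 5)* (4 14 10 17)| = 14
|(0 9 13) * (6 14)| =|(0 9 13)(6 14)| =6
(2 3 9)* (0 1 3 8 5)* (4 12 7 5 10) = [1, 3, 8, 9, 12, 0, 6, 5, 10, 2, 4, 11, 7] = (0 1 3 9 2 8 10 4 12 7 5)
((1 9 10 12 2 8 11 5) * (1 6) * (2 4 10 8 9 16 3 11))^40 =((1 16 3 11 5 6)(2 9 8)(4 10 12))^40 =(1 5 3)(2 9 8)(4 10 12)(6 11 16)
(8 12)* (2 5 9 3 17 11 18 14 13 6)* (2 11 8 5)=(3 17 8 12 5 9)(6 11 18 14 13)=[0, 1, 2, 17, 4, 9, 11, 7, 12, 3, 10, 18, 5, 6, 13, 15, 16, 8, 14]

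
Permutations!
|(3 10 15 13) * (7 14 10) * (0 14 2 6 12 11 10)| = |(0 14)(2 6 12 11 10 15 13 3 7)| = 18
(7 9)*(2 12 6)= (2 12 6)(7 9)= [0, 1, 12, 3, 4, 5, 2, 9, 8, 7, 10, 11, 6]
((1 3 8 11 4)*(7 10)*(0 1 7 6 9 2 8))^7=((0 1 3)(2 8 11 4 7 10 6 9))^7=(0 1 3)(2 9 6 10 7 4 11 8)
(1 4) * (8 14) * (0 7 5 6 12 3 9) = (0 7 5 6 12 3 9)(1 4)(8 14) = [7, 4, 2, 9, 1, 6, 12, 5, 14, 0, 10, 11, 3, 13, 8]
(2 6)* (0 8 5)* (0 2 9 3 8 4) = (0 4)(2 6 9 3 8 5) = [4, 1, 6, 8, 0, 2, 9, 7, 5, 3]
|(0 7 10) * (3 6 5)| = 3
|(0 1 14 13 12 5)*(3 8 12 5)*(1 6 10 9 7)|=9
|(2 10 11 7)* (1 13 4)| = |(1 13 4)(2 10 11 7)| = 12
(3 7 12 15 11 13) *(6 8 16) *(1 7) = [0, 7, 2, 1, 4, 5, 8, 12, 16, 9, 10, 13, 15, 3, 14, 11, 6] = (1 7 12 15 11 13 3)(6 8 16)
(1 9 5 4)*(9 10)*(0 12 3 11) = (0 12 3 11)(1 10 9 5 4) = [12, 10, 2, 11, 1, 4, 6, 7, 8, 5, 9, 0, 3]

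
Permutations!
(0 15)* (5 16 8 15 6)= (0 6 5 16 8 15)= [6, 1, 2, 3, 4, 16, 5, 7, 15, 9, 10, 11, 12, 13, 14, 0, 8]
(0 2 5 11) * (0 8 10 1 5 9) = (0 2 9)(1 5 11 8 10) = [2, 5, 9, 3, 4, 11, 6, 7, 10, 0, 1, 8]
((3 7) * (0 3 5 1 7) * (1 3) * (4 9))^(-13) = ((0 1 7 5 3)(4 9))^(-13) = (0 7 3 1 5)(4 9)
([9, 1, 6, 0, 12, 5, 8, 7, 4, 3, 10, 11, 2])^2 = [3, 1, 8, 9, 2, 5, 4, 7, 12, 0, 10, 11, 6]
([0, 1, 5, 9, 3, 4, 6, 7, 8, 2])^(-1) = (2 9 3 4 5)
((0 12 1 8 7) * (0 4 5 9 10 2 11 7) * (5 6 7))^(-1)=(0 8 1 12)(2 10 9 5 11)(4 7 6)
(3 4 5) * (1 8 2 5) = [0, 8, 5, 4, 1, 3, 6, 7, 2] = (1 8 2 5 3 4)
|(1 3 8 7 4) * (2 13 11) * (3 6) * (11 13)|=|(13)(1 6 3 8 7 4)(2 11)|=6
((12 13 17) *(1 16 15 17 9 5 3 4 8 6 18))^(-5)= (1 3 17 6 9 16 4 12 18 5 15 8 13)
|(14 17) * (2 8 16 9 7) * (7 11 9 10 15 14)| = 8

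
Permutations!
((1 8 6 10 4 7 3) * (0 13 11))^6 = ((0 13 11)(1 8 6 10 4 7 3))^6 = (13)(1 3 7 4 10 6 8)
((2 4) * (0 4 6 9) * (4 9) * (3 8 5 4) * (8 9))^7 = (0 9 3 6 2 4 5 8)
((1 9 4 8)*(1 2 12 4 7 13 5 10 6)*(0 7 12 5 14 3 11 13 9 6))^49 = (0 4 10 12 5 9 2 7 8)(1 6)(3 11 13 14)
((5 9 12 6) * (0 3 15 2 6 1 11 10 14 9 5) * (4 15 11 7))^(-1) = ((0 3 11 10 14 9 12 1 7 4 15 2 6))^(-1) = (0 6 2 15 4 7 1 12 9 14 10 11 3)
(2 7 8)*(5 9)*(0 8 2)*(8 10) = (0 10 8)(2 7)(5 9) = [10, 1, 7, 3, 4, 9, 6, 2, 0, 5, 8]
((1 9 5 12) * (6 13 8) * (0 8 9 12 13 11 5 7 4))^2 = (0 6 5 9 4 8 11 13 7) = ((0 8 6 11 5 13 9 7 4)(1 12))^2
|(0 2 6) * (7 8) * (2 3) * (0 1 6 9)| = |(0 3 2 9)(1 6)(7 8)| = 4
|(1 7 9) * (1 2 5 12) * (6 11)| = |(1 7 9 2 5 12)(6 11)| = 6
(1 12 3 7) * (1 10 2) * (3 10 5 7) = (1 12 10 2)(5 7) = [0, 12, 1, 3, 4, 7, 6, 5, 8, 9, 2, 11, 10]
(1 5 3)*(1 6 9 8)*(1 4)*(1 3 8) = (1 5 8 4 3 6 9) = [0, 5, 2, 6, 3, 8, 9, 7, 4, 1]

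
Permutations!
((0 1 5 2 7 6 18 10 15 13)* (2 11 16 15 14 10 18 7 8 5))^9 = (18)(6 7)(10 14)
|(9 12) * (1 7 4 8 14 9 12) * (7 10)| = |(1 10 7 4 8 14 9)| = 7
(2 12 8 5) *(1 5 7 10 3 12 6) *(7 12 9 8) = (1 5 2 6)(3 9 8 12 7 10) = [0, 5, 6, 9, 4, 2, 1, 10, 12, 8, 3, 11, 7]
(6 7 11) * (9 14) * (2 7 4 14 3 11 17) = (2 7 17)(3 11 6 4 14 9) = [0, 1, 7, 11, 14, 5, 4, 17, 8, 3, 10, 6, 12, 13, 9, 15, 16, 2]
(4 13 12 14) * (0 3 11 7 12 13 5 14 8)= (0 3 11 7 12 8)(4 5 14)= [3, 1, 2, 11, 5, 14, 6, 12, 0, 9, 10, 7, 8, 13, 4]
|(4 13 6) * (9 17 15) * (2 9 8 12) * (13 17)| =9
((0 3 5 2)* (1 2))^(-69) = ((0 3 5 1 2))^(-69) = (0 3 5 1 2)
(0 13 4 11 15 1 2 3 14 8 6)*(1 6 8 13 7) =(0 7 1 2 3 14 13 4 11 15 6) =[7, 2, 3, 14, 11, 5, 0, 1, 8, 9, 10, 15, 12, 4, 13, 6]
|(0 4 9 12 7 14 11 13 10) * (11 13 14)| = |(0 4 9 12 7 11 14 13 10)| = 9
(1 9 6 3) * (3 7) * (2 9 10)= (1 10 2 9 6 7 3)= [0, 10, 9, 1, 4, 5, 7, 3, 8, 6, 2]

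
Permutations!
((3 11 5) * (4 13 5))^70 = (13)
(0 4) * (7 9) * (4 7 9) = (9)(0 7 4) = [7, 1, 2, 3, 0, 5, 6, 4, 8, 9]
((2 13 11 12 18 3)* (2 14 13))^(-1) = ((3 14 13 11 12 18))^(-1) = (3 18 12 11 13 14)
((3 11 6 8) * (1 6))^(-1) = ((1 6 8 3 11))^(-1) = (1 11 3 8 6)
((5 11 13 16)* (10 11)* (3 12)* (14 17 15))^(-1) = ((3 12)(5 10 11 13 16)(14 17 15))^(-1) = (3 12)(5 16 13 11 10)(14 15 17)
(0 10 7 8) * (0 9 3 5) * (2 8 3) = (0 10 7 3 5)(2 8 9) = [10, 1, 8, 5, 4, 0, 6, 3, 9, 2, 7]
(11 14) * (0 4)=(0 4)(11 14)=[4, 1, 2, 3, 0, 5, 6, 7, 8, 9, 10, 14, 12, 13, 11]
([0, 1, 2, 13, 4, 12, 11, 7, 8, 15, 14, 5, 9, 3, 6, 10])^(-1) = (3 13)(5 11 6 14 10 15 9 12)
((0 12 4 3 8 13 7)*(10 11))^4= (0 8 12 13 4 7 3)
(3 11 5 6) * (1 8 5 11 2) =[0, 8, 1, 2, 4, 6, 3, 7, 5, 9, 10, 11] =(11)(1 8 5 6 3 2)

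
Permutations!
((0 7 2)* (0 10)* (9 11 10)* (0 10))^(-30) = (11)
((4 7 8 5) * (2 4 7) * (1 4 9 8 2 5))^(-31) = (1 2 4 9 5 8 7)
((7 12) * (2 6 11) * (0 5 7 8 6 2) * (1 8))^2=((0 5 7 12 1 8 6 11))^2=(0 7 1 6)(5 12 8 11)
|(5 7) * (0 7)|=3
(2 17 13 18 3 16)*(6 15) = (2 17 13 18 3 16)(6 15) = [0, 1, 17, 16, 4, 5, 15, 7, 8, 9, 10, 11, 12, 18, 14, 6, 2, 13, 3]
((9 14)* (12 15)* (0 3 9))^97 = ((0 3 9 14)(12 15))^97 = (0 3 9 14)(12 15)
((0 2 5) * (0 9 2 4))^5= (0 4)(2 9 5)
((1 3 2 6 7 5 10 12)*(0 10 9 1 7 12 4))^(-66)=((0 10 4)(1 3 2 6 12 7 5 9))^(-66)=(1 5 12 2)(3 9 7 6)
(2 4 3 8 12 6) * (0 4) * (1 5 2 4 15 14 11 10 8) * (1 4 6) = [15, 5, 0, 4, 3, 2, 6, 7, 12, 9, 8, 10, 1, 13, 11, 14] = (0 15 14 11 10 8 12 1 5 2)(3 4)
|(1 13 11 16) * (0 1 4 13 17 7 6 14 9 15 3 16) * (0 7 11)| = |(0 1 17 11 7 6 14 9 15 3 16 4 13)| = 13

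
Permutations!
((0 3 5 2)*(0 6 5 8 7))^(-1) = ((0 3 8 7)(2 6 5))^(-1) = (0 7 8 3)(2 5 6)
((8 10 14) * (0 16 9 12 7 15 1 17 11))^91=((0 16 9 12 7 15 1 17 11)(8 10 14))^91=(0 16 9 12 7 15 1 17 11)(8 10 14)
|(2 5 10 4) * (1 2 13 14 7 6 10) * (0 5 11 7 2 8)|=8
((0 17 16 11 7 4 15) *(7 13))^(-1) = ((0 17 16 11 13 7 4 15))^(-1) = (0 15 4 7 13 11 16 17)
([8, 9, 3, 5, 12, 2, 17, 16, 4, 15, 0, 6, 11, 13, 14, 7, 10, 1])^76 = (0 16 15 1 6 12 8 10 7 9 17 11 4)(2 3 5)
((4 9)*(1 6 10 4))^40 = ((1 6 10 4 9))^40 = (10)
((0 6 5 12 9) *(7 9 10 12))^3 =((0 6 5 7 9)(10 12))^3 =(0 7 6 9 5)(10 12)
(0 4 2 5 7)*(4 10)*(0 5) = (0 10 4 2)(5 7) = [10, 1, 0, 3, 2, 7, 6, 5, 8, 9, 4]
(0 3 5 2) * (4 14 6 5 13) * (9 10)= (0 3 13 4 14 6 5 2)(9 10)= [3, 1, 0, 13, 14, 2, 5, 7, 8, 10, 9, 11, 12, 4, 6]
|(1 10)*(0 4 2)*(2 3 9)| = 10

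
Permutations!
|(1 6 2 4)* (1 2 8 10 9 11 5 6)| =|(2 4)(5 6 8 10 9 11)| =6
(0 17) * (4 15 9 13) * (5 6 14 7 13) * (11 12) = (0 17)(4 15 9 5 6 14 7 13)(11 12) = [17, 1, 2, 3, 15, 6, 14, 13, 8, 5, 10, 12, 11, 4, 7, 9, 16, 0]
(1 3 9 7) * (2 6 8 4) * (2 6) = [0, 3, 2, 9, 6, 5, 8, 1, 4, 7] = (1 3 9 7)(4 6 8)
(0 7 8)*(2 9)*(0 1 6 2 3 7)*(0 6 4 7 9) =(0 6 2)(1 4 7 8)(3 9) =[6, 4, 0, 9, 7, 5, 2, 8, 1, 3]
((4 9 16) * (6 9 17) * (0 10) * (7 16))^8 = ((0 10)(4 17 6 9 7 16))^8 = (4 6 7)(9 16 17)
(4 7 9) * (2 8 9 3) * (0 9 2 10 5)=[9, 1, 8, 10, 7, 0, 6, 3, 2, 4, 5]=(0 9 4 7 3 10 5)(2 8)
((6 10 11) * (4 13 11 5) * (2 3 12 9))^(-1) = (2 9 12 3)(4 5 10 6 11 13)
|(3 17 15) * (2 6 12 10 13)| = |(2 6 12 10 13)(3 17 15)| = 15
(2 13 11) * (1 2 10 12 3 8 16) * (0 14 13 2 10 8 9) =(0 14 13 11 8 16 1 10 12 3 9) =[14, 10, 2, 9, 4, 5, 6, 7, 16, 0, 12, 8, 3, 11, 13, 15, 1]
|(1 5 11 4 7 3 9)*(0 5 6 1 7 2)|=|(0 5 11 4 2)(1 6)(3 9 7)|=30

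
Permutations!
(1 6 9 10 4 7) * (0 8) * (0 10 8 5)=(0 5)(1 6 9 8 10 4 7)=[5, 6, 2, 3, 7, 0, 9, 1, 10, 8, 4]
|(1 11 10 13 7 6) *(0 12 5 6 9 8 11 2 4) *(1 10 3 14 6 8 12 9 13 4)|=|(0 9 12 5 8 11 3 14 6 10 4)(1 2)(7 13)|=22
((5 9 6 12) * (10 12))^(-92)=(5 10 9 12 6)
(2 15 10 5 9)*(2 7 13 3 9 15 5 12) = [0, 1, 5, 9, 4, 15, 6, 13, 8, 7, 12, 11, 2, 3, 14, 10] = (2 5 15 10 12)(3 9 7 13)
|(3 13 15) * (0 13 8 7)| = 6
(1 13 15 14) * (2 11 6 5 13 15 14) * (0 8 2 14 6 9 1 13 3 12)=(0 8 2 11 9 1 15 14 13 6 5 3 12)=[8, 15, 11, 12, 4, 3, 5, 7, 2, 1, 10, 9, 0, 6, 13, 14]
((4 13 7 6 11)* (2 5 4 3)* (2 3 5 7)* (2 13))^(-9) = ((13)(2 7 6 11 5 4))^(-9) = (13)(2 11)(4 6)(5 7)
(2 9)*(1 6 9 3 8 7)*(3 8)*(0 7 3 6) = (0 7 1)(2 8 3 6 9) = [7, 0, 8, 6, 4, 5, 9, 1, 3, 2]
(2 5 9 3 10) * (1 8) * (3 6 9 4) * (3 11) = (1 8)(2 5 4 11 3 10)(6 9) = [0, 8, 5, 10, 11, 4, 9, 7, 1, 6, 2, 3]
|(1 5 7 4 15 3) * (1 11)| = |(1 5 7 4 15 3 11)| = 7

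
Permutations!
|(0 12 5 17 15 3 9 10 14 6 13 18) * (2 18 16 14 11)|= |(0 12 5 17 15 3 9 10 11 2 18)(6 13 16 14)|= 44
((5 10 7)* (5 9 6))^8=(5 9 10 6 7)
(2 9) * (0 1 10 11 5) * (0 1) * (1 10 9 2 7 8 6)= (1 9 7 8 6)(5 10 11)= [0, 9, 2, 3, 4, 10, 1, 8, 6, 7, 11, 5]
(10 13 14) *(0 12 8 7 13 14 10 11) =(0 12 8 7 13 10 14 11) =[12, 1, 2, 3, 4, 5, 6, 13, 7, 9, 14, 0, 8, 10, 11]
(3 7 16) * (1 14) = (1 14)(3 7 16) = [0, 14, 2, 7, 4, 5, 6, 16, 8, 9, 10, 11, 12, 13, 1, 15, 3]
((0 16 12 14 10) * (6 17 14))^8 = ((0 16 12 6 17 14 10))^8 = (0 16 12 6 17 14 10)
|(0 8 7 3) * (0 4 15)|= 6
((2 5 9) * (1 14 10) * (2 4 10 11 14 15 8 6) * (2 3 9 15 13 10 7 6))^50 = ((1 13 10)(2 5 15 8)(3 9 4 7 6)(11 14))^50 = (1 10 13)(2 15)(5 8)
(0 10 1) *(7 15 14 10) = (0 7 15 14 10 1) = [7, 0, 2, 3, 4, 5, 6, 15, 8, 9, 1, 11, 12, 13, 10, 14]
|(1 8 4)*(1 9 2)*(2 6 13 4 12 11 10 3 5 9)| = 12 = |(1 8 12 11 10 3 5 9 6 13 4 2)|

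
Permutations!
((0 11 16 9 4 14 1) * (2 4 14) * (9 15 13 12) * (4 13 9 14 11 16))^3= (0 9 2 14 16 11 13 1 15 4 12)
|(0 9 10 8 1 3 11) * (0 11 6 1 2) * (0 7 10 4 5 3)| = 28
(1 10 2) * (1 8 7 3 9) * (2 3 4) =[0, 10, 8, 9, 2, 5, 6, 4, 7, 1, 3] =(1 10 3 9)(2 8 7 4)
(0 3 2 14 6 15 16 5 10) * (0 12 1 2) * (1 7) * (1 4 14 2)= (0 3)(4 14 6 15 16 5 10 12 7)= [3, 1, 2, 0, 14, 10, 15, 4, 8, 9, 12, 11, 7, 13, 6, 16, 5]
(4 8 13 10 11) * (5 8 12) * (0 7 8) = (0 7 8 13 10 11 4 12 5) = [7, 1, 2, 3, 12, 0, 6, 8, 13, 9, 11, 4, 5, 10]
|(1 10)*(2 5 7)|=6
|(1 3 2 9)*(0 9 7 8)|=7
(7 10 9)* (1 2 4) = (1 2 4)(7 10 9) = [0, 2, 4, 3, 1, 5, 6, 10, 8, 7, 9]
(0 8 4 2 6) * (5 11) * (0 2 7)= [8, 1, 6, 3, 7, 11, 2, 0, 4, 9, 10, 5]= (0 8 4 7)(2 6)(5 11)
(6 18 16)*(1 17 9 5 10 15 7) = [0, 17, 2, 3, 4, 10, 18, 1, 8, 5, 15, 11, 12, 13, 14, 7, 6, 9, 16] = (1 17 9 5 10 15 7)(6 18 16)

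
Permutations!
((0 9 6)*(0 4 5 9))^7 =(4 6 9 5) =((4 5 9 6))^7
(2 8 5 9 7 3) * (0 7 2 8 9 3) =(0 7)(2 9)(3 8 5) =[7, 1, 9, 8, 4, 3, 6, 0, 5, 2]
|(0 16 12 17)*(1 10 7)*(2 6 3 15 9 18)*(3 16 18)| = 21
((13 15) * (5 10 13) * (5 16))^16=(5 10 13 15 16)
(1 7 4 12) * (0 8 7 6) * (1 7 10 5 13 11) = (0 8 10 5 13 11 1 6)(4 12 7) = [8, 6, 2, 3, 12, 13, 0, 4, 10, 9, 5, 1, 7, 11]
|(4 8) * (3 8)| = 3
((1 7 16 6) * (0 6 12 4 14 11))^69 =(0 4 7)(1 11 12)(6 14 16)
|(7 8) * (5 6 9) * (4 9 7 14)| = 7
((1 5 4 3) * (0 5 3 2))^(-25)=(0 2 4 5)(1 3)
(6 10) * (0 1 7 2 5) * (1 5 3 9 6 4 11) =(0 5)(1 7 2 3 9 6 10 4 11) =[5, 7, 3, 9, 11, 0, 10, 2, 8, 6, 4, 1]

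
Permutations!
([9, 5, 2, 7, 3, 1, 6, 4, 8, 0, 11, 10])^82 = [0, 1, 2, 7, 3, 5, 6, 4, 8, 9, 10, 11]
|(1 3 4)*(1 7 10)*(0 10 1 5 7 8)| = |(0 10 5 7 1 3 4 8)| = 8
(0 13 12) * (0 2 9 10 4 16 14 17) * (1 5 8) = (0 13 12 2 9 10 4 16 14 17)(1 5 8) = [13, 5, 9, 3, 16, 8, 6, 7, 1, 10, 4, 11, 2, 12, 17, 15, 14, 0]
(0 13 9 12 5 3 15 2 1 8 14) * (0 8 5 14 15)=[13, 5, 1, 0, 4, 3, 6, 7, 15, 12, 10, 11, 14, 9, 8, 2]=(0 13 9 12 14 8 15 2 1 5 3)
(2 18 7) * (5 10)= [0, 1, 18, 3, 4, 10, 6, 2, 8, 9, 5, 11, 12, 13, 14, 15, 16, 17, 7]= (2 18 7)(5 10)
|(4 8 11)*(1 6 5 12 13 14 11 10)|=10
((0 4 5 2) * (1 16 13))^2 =((0 4 5 2)(1 16 13))^2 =(0 5)(1 13 16)(2 4)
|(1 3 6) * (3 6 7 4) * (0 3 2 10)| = |(0 3 7 4 2 10)(1 6)| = 6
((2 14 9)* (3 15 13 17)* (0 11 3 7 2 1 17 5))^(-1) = (0 5 13 15 3 11)(1 9 14 2 7 17)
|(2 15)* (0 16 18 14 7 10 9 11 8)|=|(0 16 18 14 7 10 9 11 8)(2 15)|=18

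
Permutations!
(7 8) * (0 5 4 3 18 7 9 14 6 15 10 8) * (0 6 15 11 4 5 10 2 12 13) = (0 10 8 9 14 15 2 12 13)(3 18 7 6 11 4) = [10, 1, 12, 18, 3, 5, 11, 6, 9, 14, 8, 4, 13, 0, 15, 2, 16, 17, 7]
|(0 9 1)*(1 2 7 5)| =|(0 9 2 7 5 1)| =6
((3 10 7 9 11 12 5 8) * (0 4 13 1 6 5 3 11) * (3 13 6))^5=((0 4 6 5 8 11 12 13 1 3 10 7 9))^5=(0 11 10 6 13 9 8 3 4 12 7 5 1)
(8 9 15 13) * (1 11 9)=[0, 11, 2, 3, 4, 5, 6, 7, 1, 15, 10, 9, 12, 8, 14, 13]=(1 11 9 15 13 8)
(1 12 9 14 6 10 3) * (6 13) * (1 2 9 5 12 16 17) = (1 16 17)(2 9 14 13 6 10 3)(5 12) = [0, 16, 9, 2, 4, 12, 10, 7, 8, 14, 3, 11, 5, 6, 13, 15, 17, 1]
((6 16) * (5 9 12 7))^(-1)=(5 7 12 9)(6 16)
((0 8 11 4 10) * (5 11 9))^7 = (11)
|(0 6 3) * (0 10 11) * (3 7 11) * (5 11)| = 10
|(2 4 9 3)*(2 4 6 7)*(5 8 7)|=|(2 6 5 8 7)(3 4 9)|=15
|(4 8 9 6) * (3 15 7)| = 12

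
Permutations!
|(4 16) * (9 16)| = 3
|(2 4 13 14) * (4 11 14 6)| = 3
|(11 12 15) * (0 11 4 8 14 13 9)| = 9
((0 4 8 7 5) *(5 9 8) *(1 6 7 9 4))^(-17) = ((0 1 6 7 4 5)(8 9))^(-17) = (0 1 6 7 4 5)(8 9)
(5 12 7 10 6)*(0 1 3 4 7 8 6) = [1, 3, 2, 4, 7, 12, 5, 10, 6, 9, 0, 11, 8] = (0 1 3 4 7 10)(5 12 8 6)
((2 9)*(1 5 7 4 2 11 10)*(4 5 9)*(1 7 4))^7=((1 9 11 10 7 5 4 2))^7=(1 2 4 5 7 10 11 9)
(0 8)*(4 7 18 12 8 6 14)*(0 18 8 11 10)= [6, 1, 2, 3, 7, 5, 14, 8, 18, 9, 0, 10, 11, 13, 4, 15, 16, 17, 12]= (0 6 14 4 7 8 18 12 11 10)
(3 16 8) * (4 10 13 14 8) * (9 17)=(3 16 4 10 13 14 8)(9 17)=[0, 1, 2, 16, 10, 5, 6, 7, 3, 17, 13, 11, 12, 14, 8, 15, 4, 9]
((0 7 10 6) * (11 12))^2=((0 7 10 6)(11 12))^2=(12)(0 10)(6 7)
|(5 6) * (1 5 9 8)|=5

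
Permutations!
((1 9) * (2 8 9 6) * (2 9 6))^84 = (1 9 6 8 2)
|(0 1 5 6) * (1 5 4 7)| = 3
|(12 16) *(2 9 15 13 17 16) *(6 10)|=|(2 9 15 13 17 16 12)(6 10)|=14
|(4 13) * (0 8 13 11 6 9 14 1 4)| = |(0 8 13)(1 4 11 6 9 14)| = 6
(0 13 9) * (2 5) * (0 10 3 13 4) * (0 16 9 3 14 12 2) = [4, 1, 5, 13, 16, 0, 6, 7, 8, 10, 14, 11, 2, 3, 12, 15, 9] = (0 4 16 9 10 14 12 2 5)(3 13)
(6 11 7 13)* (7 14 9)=[0, 1, 2, 3, 4, 5, 11, 13, 8, 7, 10, 14, 12, 6, 9]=(6 11 14 9 7 13)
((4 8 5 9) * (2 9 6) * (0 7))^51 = (0 7)(2 8)(4 6)(5 9)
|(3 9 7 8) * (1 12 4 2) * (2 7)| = 8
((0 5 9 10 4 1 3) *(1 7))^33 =(0 5 9 10 4 7 1 3)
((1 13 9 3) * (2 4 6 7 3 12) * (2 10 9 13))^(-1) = (13)(1 3 7 6 4 2)(9 10 12)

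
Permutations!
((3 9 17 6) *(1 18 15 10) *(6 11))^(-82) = ((1 18 15 10)(3 9 17 11 6))^(-82) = (1 15)(3 11 9 6 17)(10 18)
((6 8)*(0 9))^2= ((0 9)(6 8))^2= (9)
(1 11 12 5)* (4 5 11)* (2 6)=(1 4 5)(2 6)(11 12)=[0, 4, 6, 3, 5, 1, 2, 7, 8, 9, 10, 12, 11]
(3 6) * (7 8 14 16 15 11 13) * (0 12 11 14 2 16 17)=[12, 1, 16, 6, 4, 5, 3, 8, 2, 9, 10, 13, 11, 7, 17, 14, 15, 0]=(0 12 11 13 7 8 2 16 15 14 17)(3 6)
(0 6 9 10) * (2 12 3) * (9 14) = [6, 1, 12, 2, 4, 5, 14, 7, 8, 10, 0, 11, 3, 13, 9] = (0 6 14 9 10)(2 12 3)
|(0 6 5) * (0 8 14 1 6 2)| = 10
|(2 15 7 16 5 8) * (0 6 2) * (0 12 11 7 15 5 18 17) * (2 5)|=10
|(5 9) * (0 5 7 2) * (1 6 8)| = 15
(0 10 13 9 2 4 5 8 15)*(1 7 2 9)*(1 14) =(0 10 13 14 1 7 2 4 5 8 15) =[10, 7, 4, 3, 5, 8, 6, 2, 15, 9, 13, 11, 12, 14, 1, 0]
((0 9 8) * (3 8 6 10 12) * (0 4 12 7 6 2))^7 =(0 9 2)(3 12 4 8)(6 10 7)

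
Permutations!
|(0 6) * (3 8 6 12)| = 5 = |(0 12 3 8 6)|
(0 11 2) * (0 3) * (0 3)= (0 11 2)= [11, 1, 0, 3, 4, 5, 6, 7, 8, 9, 10, 2]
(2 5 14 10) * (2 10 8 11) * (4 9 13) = (2 5 14 8 11)(4 9 13) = [0, 1, 5, 3, 9, 14, 6, 7, 11, 13, 10, 2, 12, 4, 8]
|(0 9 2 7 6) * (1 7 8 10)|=8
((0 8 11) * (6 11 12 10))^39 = ((0 8 12 10 6 11))^39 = (0 10)(6 8)(11 12)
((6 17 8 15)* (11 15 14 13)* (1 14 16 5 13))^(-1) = ((1 14)(5 13 11 15 6 17 8 16))^(-1) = (1 14)(5 16 8 17 6 15 11 13)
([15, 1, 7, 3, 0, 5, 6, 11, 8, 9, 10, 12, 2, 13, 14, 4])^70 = (0 15 4)(2 11)(7 12)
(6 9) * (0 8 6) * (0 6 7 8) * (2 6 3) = (2 6 9 3)(7 8) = [0, 1, 6, 2, 4, 5, 9, 8, 7, 3]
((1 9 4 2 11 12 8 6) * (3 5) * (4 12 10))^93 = (1 8 9 6 12)(2 11 10 4)(3 5)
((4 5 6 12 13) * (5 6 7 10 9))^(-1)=(4 13 12 6)(5 9 10 7)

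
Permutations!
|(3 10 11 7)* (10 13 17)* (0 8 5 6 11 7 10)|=|(0 8 5 6 11 10 7 3 13 17)|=10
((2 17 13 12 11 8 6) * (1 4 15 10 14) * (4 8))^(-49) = (1 14 10 15 4 11 12 13 17 2 6 8)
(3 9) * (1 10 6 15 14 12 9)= (1 10 6 15 14 12 9 3)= [0, 10, 2, 1, 4, 5, 15, 7, 8, 3, 6, 11, 9, 13, 12, 14]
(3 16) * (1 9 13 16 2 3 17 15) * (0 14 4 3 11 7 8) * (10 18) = (0 14 4 3 2 11 7 8)(1 9 13 16 17 15)(10 18) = [14, 9, 11, 2, 3, 5, 6, 8, 0, 13, 18, 7, 12, 16, 4, 1, 17, 15, 10]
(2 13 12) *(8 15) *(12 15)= (2 13 15 8 12)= [0, 1, 13, 3, 4, 5, 6, 7, 12, 9, 10, 11, 2, 15, 14, 8]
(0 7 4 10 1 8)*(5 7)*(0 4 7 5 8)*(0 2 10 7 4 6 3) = (0 8 6 3)(1 2 10)(4 7) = [8, 2, 10, 0, 7, 5, 3, 4, 6, 9, 1]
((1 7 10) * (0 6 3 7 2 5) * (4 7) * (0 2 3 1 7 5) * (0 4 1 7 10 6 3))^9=((10)(0 3 1)(2 4 5)(6 7))^9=(10)(6 7)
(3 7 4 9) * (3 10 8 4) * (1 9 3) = [0, 9, 2, 7, 3, 5, 6, 1, 4, 10, 8] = (1 9 10 8 4 3 7)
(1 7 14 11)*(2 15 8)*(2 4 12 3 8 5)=(1 7 14 11)(2 15 5)(3 8 4 12)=[0, 7, 15, 8, 12, 2, 6, 14, 4, 9, 10, 1, 3, 13, 11, 5]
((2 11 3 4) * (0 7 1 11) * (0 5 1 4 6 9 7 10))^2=(1 3 9 4 5 11 6 7 2)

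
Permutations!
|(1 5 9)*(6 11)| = 6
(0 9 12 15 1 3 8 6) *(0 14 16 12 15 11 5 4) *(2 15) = (0 9 2 15 1 3 8 6 14 16 12 11 5 4) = [9, 3, 15, 8, 0, 4, 14, 7, 6, 2, 10, 5, 11, 13, 16, 1, 12]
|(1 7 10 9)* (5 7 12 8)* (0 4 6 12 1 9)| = 8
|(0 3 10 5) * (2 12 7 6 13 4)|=|(0 3 10 5)(2 12 7 6 13 4)|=12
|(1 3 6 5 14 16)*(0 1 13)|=8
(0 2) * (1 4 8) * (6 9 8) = (0 2)(1 4 6 9 8) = [2, 4, 0, 3, 6, 5, 9, 7, 1, 8]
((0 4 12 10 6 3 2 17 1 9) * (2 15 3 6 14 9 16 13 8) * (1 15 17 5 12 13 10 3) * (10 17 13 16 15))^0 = (17)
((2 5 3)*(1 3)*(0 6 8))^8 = (0 8 6)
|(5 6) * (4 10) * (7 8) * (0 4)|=|(0 4 10)(5 6)(7 8)|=6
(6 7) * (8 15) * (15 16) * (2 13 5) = (2 13 5)(6 7)(8 16 15) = [0, 1, 13, 3, 4, 2, 7, 6, 16, 9, 10, 11, 12, 5, 14, 8, 15]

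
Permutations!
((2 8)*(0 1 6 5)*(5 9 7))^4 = ((0 1 6 9 7 5)(2 8))^4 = (0 7 6)(1 5 9)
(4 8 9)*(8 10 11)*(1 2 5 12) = (1 2 5 12)(4 10 11 8 9) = [0, 2, 5, 3, 10, 12, 6, 7, 9, 4, 11, 8, 1]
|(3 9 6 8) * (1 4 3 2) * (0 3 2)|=15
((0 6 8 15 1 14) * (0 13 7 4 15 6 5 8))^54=(15)(0 8)(5 6)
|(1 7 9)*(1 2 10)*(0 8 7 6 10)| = 15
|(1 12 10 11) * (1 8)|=|(1 12 10 11 8)|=5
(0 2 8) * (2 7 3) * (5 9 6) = [7, 1, 8, 2, 4, 9, 5, 3, 0, 6] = (0 7 3 2 8)(5 9 6)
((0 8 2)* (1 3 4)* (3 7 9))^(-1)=(0 2 8)(1 4 3 9 7)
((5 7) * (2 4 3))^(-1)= (2 3 4)(5 7)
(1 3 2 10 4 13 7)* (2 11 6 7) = [0, 3, 10, 11, 13, 5, 7, 1, 8, 9, 4, 6, 12, 2] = (1 3 11 6 7)(2 10 4 13)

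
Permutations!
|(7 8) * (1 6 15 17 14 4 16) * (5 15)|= |(1 6 5 15 17 14 4 16)(7 8)|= 8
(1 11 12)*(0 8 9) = (0 8 9)(1 11 12) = [8, 11, 2, 3, 4, 5, 6, 7, 9, 0, 10, 12, 1]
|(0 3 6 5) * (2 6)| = |(0 3 2 6 5)| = 5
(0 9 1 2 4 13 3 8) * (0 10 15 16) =[9, 2, 4, 8, 13, 5, 6, 7, 10, 1, 15, 11, 12, 3, 14, 16, 0] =(0 9 1 2 4 13 3 8 10 15 16)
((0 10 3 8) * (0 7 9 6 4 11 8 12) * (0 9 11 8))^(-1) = ((0 10 3 12 9 6 4 8 7 11))^(-1) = (0 11 7 8 4 6 9 12 3 10)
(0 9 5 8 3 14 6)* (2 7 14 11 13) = (0 9 5 8 3 11 13 2 7 14 6) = [9, 1, 7, 11, 4, 8, 0, 14, 3, 5, 10, 13, 12, 2, 6]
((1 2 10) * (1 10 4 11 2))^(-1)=(2 11 4)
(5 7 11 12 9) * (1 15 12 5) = (1 15 12 9)(5 7 11) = [0, 15, 2, 3, 4, 7, 6, 11, 8, 1, 10, 5, 9, 13, 14, 12]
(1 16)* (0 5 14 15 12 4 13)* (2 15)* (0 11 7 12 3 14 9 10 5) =(1 16)(2 15 3 14)(4 13 11 7 12)(5 9 10) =[0, 16, 15, 14, 13, 9, 6, 12, 8, 10, 5, 7, 4, 11, 2, 3, 1]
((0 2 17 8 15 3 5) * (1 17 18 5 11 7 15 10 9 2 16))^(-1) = ((0 16 1 17 8 10 9 2 18 5)(3 11 7 15))^(-1) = (0 5 18 2 9 10 8 17 1 16)(3 15 7 11)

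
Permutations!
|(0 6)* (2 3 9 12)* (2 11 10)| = |(0 6)(2 3 9 12 11 10)| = 6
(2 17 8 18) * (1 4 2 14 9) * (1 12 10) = [0, 4, 17, 3, 2, 5, 6, 7, 18, 12, 1, 11, 10, 13, 9, 15, 16, 8, 14] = (1 4 2 17 8 18 14 9 12 10)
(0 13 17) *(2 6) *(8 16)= (0 13 17)(2 6)(8 16)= [13, 1, 6, 3, 4, 5, 2, 7, 16, 9, 10, 11, 12, 17, 14, 15, 8, 0]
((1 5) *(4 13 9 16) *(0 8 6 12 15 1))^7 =(4 16 9 13)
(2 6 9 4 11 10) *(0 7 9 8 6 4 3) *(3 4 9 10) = (0 7 10 2 9 4 11 3)(6 8) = [7, 1, 9, 0, 11, 5, 8, 10, 6, 4, 2, 3]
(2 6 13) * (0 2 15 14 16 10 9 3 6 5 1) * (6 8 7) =(0 2 5 1)(3 8 7 6 13 15 14 16 10 9) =[2, 0, 5, 8, 4, 1, 13, 6, 7, 3, 9, 11, 12, 15, 16, 14, 10]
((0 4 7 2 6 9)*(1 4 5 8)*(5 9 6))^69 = (0 9)(1 2)(4 5)(7 8)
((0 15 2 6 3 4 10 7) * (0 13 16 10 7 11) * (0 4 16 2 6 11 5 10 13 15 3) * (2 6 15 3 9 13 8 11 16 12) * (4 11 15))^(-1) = ((0 9 13 6)(2 16 8 15 4 7 3 12)(5 10))^(-1) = (0 6 13 9)(2 12 3 7 4 15 8 16)(5 10)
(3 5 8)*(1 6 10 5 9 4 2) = (1 6 10 5 8 3 9 4 2) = [0, 6, 1, 9, 2, 8, 10, 7, 3, 4, 5]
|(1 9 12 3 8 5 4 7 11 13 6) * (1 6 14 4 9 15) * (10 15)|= |(1 10 15)(3 8 5 9 12)(4 7 11 13 14)|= 15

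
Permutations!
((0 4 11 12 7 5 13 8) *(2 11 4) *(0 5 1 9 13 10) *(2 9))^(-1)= ((0 9 13 8 5 10)(1 2 11 12 7))^(-1)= (0 10 5 8 13 9)(1 7 12 11 2)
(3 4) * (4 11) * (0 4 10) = (0 4 3 11 10) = [4, 1, 2, 11, 3, 5, 6, 7, 8, 9, 0, 10]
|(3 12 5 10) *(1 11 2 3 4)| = 8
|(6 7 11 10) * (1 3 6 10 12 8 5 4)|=|(1 3 6 7 11 12 8 5 4)|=9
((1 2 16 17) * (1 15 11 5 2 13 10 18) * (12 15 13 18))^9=((1 18)(2 16 17 13 10 12 15 11 5))^9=(1 18)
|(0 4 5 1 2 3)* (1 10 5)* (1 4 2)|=6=|(0 2 3)(5 10)|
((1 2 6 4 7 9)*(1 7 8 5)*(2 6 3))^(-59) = ((1 6 4 8 5)(2 3)(7 9))^(-59) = (1 6 4 8 5)(2 3)(7 9)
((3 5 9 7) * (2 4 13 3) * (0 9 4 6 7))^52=(13)(2 6 7)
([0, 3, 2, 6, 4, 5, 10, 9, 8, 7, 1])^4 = [0, 1, 2, 3, 4, 5, 6, 7, 8, 9, 10]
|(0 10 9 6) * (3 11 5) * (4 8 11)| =|(0 10 9 6)(3 4 8 11 5)| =20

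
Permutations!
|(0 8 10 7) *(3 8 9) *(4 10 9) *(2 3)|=4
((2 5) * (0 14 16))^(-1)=(0 16 14)(2 5)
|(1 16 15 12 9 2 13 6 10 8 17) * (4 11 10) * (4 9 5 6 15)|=|(1 16 4 11 10 8 17)(2 13 15 12 5 6 9)|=7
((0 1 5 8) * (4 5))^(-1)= (0 8 5 4 1)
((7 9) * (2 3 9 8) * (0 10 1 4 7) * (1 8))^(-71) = (0 10 8 2 3 9)(1 4 7)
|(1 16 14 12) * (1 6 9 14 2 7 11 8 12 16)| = 9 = |(2 7 11 8 12 6 9 14 16)|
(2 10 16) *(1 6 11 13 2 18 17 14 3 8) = (1 6 11 13 2 10 16 18 17 14 3 8) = [0, 6, 10, 8, 4, 5, 11, 7, 1, 9, 16, 13, 12, 2, 3, 15, 18, 14, 17]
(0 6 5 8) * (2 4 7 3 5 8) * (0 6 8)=(0 8 6)(2 4 7 3 5)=[8, 1, 4, 5, 7, 2, 0, 3, 6]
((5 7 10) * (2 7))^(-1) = (2 5 10 7)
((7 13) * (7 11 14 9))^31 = (7 13 11 14 9) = ((7 13 11 14 9))^31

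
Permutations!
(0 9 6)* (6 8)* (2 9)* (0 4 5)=(0 2 9 8 6 4 5)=[2, 1, 9, 3, 5, 0, 4, 7, 6, 8]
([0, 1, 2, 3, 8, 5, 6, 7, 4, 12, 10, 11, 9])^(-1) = [0, 1, 2, 3, 8, 5, 6, 7, 4, 12, 10, 11, 9]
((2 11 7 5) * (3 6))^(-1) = (2 5 7 11)(3 6)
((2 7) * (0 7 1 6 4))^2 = ((0 7 2 1 6 4))^2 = (0 2 6)(1 4 7)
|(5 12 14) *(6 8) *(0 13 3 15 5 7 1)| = 18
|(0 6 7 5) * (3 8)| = |(0 6 7 5)(3 8)| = 4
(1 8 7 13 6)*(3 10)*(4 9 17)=(1 8 7 13 6)(3 10)(4 9 17)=[0, 8, 2, 10, 9, 5, 1, 13, 7, 17, 3, 11, 12, 6, 14, 15, 16, 4]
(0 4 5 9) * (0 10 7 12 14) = [4, 1, 2, 3, 5, 9, 6, 12, 8, 10, 7, 11, 14, 13, 0] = (0 4 5 9 10 7 12 14)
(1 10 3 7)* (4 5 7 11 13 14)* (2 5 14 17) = (1 10 3 11 13 17 2 5 7)(4 14) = [0, 10, 5, 11, 14, 7, 6, 1, 8, 9, 3, 13, 12, 17, 4, 15, 16, 2]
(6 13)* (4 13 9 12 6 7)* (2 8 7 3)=(2 8 7 4 13 3)(6 9 12)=[0, 1, 8, 2, 13, 5, 9, 4, 7, 12, 10, 11, 6, 3]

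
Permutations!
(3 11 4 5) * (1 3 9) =[0, 3, 2, 11, 5, 9, 6, 7, 8, 1, 10, 4] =(1 3 11 4 5 9)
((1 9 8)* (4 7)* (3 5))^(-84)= (9)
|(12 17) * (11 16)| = 2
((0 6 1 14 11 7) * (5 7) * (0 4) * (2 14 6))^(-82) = ((0 2 14 11 5 7 4)(1 6))^(-82) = (0 14 5 4 2 11 7)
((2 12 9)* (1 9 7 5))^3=(1 12)(2 5)(7 9)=((1 9 2 12 7 5))^3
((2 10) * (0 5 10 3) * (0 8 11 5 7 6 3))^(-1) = (0 2 10 5 11 8 3 6 7) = ((0 7 6 3 8 11 5 10 2))^(-1)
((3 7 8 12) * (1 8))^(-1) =(1 7 3 12 8)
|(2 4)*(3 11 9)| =|(2 4)(3 11 9)| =6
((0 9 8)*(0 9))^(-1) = ((8 9))^(-1) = (8 9)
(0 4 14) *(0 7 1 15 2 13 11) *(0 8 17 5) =(0 4 14 7 1 15 2 13 11 8 17 5) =[4, 15, 13, 3, 14, 0, 6, 1, 17, 9, 10, 8, 12, 11, 7, 2, 16, 5]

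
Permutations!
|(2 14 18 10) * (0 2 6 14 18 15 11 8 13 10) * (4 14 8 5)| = 60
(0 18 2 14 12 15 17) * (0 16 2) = [18, 1, 14, 3, 4, 5, 6, 7, 8, 9, 10, 11, 15, 13, 12, 17, 2, 16, 0] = (0 18)(2 14 12 15 17 16)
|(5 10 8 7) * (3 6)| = 4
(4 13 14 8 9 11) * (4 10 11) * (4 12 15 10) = [0, 1, 2, 3, 13, 5, 6, 7, 9, 12, 11, 4, 15, 14, 8, 10] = (4 13 14 8 9 12 15 10 11)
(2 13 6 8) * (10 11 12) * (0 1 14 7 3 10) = (0 1 14 7 3 10 11 12)(2 13 6 8) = [1, 14, 13, 10, 4, 5, 8, 3, 2, 9, 11, 12, 0, 6, 7]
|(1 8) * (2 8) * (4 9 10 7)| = |(1 2 8)(4 9 10 7)| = 12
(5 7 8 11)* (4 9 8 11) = (4 9 8)(5 7 11) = [0, 1, 2, 3, 9, 7, 6, 11, 4, 8, 10, 5]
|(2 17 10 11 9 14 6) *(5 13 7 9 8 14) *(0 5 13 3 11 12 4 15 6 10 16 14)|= |(0 5 3 11 8)(2 17 16 14 10 12 4 15 6)(7 9 13)|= 45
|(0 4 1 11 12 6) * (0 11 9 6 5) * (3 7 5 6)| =|(0 4 1 9 3 7 5)(6 11 12)| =21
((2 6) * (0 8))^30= (8)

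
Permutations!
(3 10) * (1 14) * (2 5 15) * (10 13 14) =(1 10 3 13 14)(2 5 15) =[0, 10, 5, 13, 4, 15, 6, 7, 8, 9, 3, 11, 12, 14, 1, 2]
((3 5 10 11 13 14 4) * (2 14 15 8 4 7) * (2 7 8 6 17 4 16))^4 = (3 13 4 11 17 10 6 5 15)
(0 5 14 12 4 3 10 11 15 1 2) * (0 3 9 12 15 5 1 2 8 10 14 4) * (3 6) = (0 1 8 10 11 5 4 9 12)(2 6 3 14 15) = [1, 8, 6, 14, 9, 4, 3, 7, 10, 12, 11, 5, 0, 13, 15, 2]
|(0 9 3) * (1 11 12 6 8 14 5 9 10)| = 11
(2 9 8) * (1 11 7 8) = (1 11 7 8 2 9) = [0, 11, 9, 3, 4, 5, 6, 8, 2, 1, 10, 7]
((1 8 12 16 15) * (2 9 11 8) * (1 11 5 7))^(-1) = ((1 2 9 5 7)(8 12 16 15 11))^(-1) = (1 7 5 9 2)(8 11 15 16 12)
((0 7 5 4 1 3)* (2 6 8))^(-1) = (0 3 1 4 5 7)(2 8 6)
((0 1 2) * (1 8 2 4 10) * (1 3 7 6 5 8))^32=(0 4 3 6 8)(1 10 7 5 2)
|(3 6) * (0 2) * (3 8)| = 6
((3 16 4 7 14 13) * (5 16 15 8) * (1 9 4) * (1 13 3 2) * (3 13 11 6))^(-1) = ((1 9 4 7 14 13 2)(3 15 8 5 16 11 6))^(-1) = (1 2 13 14 7 4 9)(3 6 11 16 5 8 15)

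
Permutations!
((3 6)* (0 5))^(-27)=((0 5)(3 6))^(-27)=(0 5)(3 6)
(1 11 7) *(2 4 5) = (1 11 7)(2 4 5) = [0, 11, 4, 3, 5, 2, 6, 1, 8, 9, 10, 7]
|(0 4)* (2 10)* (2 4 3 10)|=4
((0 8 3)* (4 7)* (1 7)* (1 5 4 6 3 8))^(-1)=((8)(0 1 7 6 3)(4 5))^(-1)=(8)(0 3 6 7 1)(4 5)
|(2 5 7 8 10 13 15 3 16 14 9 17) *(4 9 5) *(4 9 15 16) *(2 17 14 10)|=|(17)(2 9 14 5 7 8)(3 4 15)(10 13 16)|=6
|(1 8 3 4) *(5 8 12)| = |(1 12 5 8 3 4)| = 6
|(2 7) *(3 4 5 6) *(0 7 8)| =4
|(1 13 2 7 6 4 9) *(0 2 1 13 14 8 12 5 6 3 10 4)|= |(0 2 7 3 10 4 9 13 1 14 8 12 5 6)|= 14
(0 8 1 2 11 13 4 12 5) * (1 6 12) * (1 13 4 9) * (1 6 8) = (0 1 2 11 4 13 9 6 12 5) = [1, 2, 11, 3, 13, 0, 12, 7, 8, 6, 10, 4, 5, 9]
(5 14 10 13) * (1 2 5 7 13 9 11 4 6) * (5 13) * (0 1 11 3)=(0 1 2 13 7 5 14 10 9 3)(4 6 11)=[1, 2, 13, 0, 6, 14, 11, 5, 8, 3, 9, 4, 12, 7, 10]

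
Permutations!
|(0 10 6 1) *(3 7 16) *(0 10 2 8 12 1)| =|(0 2 8 12 1 10 6)(3 7 16)| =21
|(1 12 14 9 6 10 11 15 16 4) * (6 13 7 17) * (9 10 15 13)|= 12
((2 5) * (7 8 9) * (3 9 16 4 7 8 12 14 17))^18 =(17) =((2 5)(3 9 8 16 4 7 12 14 17))^18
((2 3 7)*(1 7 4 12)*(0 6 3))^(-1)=(0 2 7 1 12 4 3 6)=((0 6 3 4 12 1 7 2))^(-1)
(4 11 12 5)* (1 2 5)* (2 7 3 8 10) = [0, 7, 5, 8, 11, 4, 6, 3, 10, 9, 2, 12, 1] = (1 7 3 8 10 2 5 4 11 12)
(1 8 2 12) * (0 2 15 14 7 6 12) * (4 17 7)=(0 2)(1 8 15 14 4 17 7 6 12)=[2, 8, 0, 3, 17, 5, 12, 6, 15, 9, 10, 11, 1, 13, 4, 14, 16, 7]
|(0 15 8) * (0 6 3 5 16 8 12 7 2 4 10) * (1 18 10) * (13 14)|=|(0 15 12 7 2 4 1 18 10)(3 5 16 8 6)(13 14)|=90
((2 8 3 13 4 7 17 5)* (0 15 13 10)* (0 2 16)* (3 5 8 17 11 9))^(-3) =(0 8 10 11 13 16 17 3 7 15 5 2 9 4)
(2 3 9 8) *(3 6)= (2 6 3 9 8)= [0, 1, 6, 9, 4, 5, 3, 7, 2, 8]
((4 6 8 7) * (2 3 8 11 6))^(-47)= (2 7 3 4 8)(6 11)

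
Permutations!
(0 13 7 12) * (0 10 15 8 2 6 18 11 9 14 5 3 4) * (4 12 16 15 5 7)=(0 13 4)(2 6 18 11 9 14 7 16 15 8)(3 12 10 5)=[13, 1, 6, 12, 0, 3, 18, 16, 2, 14, 5, 9, 10, 4, 7, 8, 15, 17, 11]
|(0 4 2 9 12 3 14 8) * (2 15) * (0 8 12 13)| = |(0 4 15 2 9 13)(3 14 12)| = 6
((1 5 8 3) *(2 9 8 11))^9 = (1 11 9 3 5 2 8)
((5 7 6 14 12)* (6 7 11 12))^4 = ((5 11 12)(6 14))^4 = (14)(5 11 12)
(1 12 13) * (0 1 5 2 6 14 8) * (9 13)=(0 1 12 9 13 5 2 6 14 8)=[1, 12, 6, 3, 4, 2, 14, 7, 0, 13, 10, 11, 9, 5, 8]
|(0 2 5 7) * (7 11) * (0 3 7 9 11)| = 6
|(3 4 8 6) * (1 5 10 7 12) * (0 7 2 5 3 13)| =9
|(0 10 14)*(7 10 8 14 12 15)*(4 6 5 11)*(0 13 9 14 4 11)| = 60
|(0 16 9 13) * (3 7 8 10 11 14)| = |(0 16 9 13)(3 7 8 10 11 14)| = 12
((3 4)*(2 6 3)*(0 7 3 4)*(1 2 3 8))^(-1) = (0 3 4 6 2 1 8 7)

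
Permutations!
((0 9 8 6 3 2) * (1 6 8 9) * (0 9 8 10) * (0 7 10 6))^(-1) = ((0 1)(2 9 8 6 3)(7 10))^(-1) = (0 1)(2 3 6 8 9)(7 10)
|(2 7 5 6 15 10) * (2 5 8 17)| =4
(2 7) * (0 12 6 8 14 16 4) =(0 12 6 8 14 16 4)(2 7) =[12, 1, 7, 3, 0, 5, 8, 2, 14, 9, 10, 11, 6, 13, 16, 15, 4]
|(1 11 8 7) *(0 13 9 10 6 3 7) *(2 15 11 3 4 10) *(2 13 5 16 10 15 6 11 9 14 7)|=30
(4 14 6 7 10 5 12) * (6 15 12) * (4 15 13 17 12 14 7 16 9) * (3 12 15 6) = [0, 1, 2, 12, 7, 3, 16, 10, 8, 4, 5, 11, 6, 17, 13, 14, 9, 15] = (3 12 6 16 9 4 7 10 5)(13 17 15 14)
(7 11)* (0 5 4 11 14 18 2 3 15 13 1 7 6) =(0 5 4 11 6)(1 7 14 18 2 3 15 13) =[5, 7, 3, 15, 11, 4, 0, 14, 8, 9, 10, 6, 12, 1, 18, 13, 16, 17, 2]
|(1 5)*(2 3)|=|(1 5)(2 3)|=2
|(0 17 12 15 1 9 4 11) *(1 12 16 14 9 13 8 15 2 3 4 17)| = 20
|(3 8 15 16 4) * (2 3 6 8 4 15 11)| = 6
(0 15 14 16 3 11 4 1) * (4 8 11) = (0 15 14 16 3 4 1)(8 11) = [15, 0, 2, 4, 1, 5, 6, 7, 11, 9, 10, 8, 12, 13, 16, 14, 3]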